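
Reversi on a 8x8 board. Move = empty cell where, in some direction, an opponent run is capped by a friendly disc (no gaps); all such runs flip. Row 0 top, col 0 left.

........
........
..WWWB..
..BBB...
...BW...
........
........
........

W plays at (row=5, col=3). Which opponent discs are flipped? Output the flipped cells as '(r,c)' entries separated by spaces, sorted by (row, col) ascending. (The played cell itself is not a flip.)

Dir NW: first cell '.' (not opp) -> no flip
Dir N: opp run (4,3) (3,3) capped by W -> flip
Dir NE: first cell 'W' (not opp) -> no flip
Dir W: first cell '.' (not opp) -> no flip
Dir E: first cell '.' (not opp) -> no flip
Dir SW: first cell '.' (not opp) -> no flip
Dir S: first cell '.' (not opp) -> no flip
Dir SE: first cell '.' (not opp) -> no flip

Answer: (3,3) (4,3)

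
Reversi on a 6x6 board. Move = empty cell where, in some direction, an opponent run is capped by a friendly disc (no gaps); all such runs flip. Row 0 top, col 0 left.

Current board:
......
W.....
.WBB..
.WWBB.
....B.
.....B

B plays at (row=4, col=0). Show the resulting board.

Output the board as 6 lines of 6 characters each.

Place B at (4,0); scan 8 dirs for brackets.
Dir NW: edge -> no flip
Dir N: first cell '.' (not opp) -> no flip
Dir NE: opp run (3,1) capped by B -> flip
Dir W: edge -> no flip
Dir E: first cell '.' (not opp) -> no flip
Dir SW: edge -> no flip
Dir S: first cell '.' (not opp) -> no flip
Dir SE: first cell '.' (not opp) -> no flip
All flips: (3,1)

Answer: ......
W.....
.WBB..
.BWBB.
B...B.
.....B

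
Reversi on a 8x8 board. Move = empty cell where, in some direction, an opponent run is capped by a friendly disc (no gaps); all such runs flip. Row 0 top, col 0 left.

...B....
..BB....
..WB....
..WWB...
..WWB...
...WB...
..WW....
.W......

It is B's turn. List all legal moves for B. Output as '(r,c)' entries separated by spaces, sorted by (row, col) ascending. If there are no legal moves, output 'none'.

(1,1): flips 2 -> legal
(2,1): flips 3 -> legal
(2,4): no bracket -> illegal
(3,1): flips 3 -> legal
(4,1): flips 3 -> legal
(5,1): no bracket -> illegal
(5,2): flips 5 -> legal
(6,0): no bracket -> illegal
(6,1): no bracket -> illegal
(6,4): no bracket -> illegal
(7,0): no bracket -> illegal
(7,2): flips 1 -> legal
(7,3): flips 4 -> legal
(7,4): no bracket -> illegal

Answer: (1,1) (2,1) (3,1) (4,1) (5,2) (7,2) (7,3)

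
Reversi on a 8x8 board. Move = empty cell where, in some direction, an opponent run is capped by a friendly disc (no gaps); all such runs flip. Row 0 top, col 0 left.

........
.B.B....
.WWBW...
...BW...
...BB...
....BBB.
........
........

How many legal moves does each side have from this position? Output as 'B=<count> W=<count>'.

-- B to move --
(1,0): no bracket -> illegal
(1,2): no bracket -> illegal
(1,4): flips 2 -> legal
(1,5): flips 1 -> legal
(2,0): flips 2 -> legal
(2,5): flips 2 -> legal
(3,0): no bracket -> illegal
(3,1): flips 2 -> legal
(3,2): no bracket -> illegal
(3,5): flips 2 -> legal
(4,5): flips 1 -> legal
B mobility = 7
-- W to move --
(0,0): flips 1 -> legal
(0,1): flips 1 -> legal
(0,2): flips 1 -> legal
(0,3): no bracket -> illegal
(0,4): flips 1 -> legal
(1,0): no bracket -> illegal
(1,2): flips 1 -> legal
(1,4): no bracket -> illegal
(2,0): no bracket -> illegal
(3,2): flips 1 -> legal
(3,5): no bracket -> illegal
(4,2): flips 1 -> legal
(4,5): no bracket -> illegal
(4,6): no bracket -> illegal
(4,7): no bracket -> illegal
(5,2): flips 1 -> legal
(5,3): no bracket -> illegal
(5,7): no bracket -> illegal
(6,3): no bracket -> illegal
(6,4): flips 2 -> legal
(6,5): no bracket -> illegal
(6,6): flips 3 -> legal
(6,7): no bracket -> illegal
W mobility = 10

Answer: B=7 W=10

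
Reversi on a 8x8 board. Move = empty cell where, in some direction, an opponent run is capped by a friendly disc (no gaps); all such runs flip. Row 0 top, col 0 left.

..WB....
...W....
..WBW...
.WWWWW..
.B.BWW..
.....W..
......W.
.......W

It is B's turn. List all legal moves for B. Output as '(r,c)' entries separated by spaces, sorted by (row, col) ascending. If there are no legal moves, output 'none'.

(0,1): flips 1 -> legal
(0,4): no bracket -> illegal
(1,1): no bracket -> illegal
(1,2): no bracket -> illegal
(1,4): no bracket -> illegal
(1,5): no bracket -> illegal
(2,0): no bracket -> illegal
(2,1): flips 3 -> legal
(2,5): flips 2 -> legal
(2,6): no bracket -> illegal
(3,0): no bracket -> illegal
(3,6): no bracket -> illegal
(4,0): no bracket -> illegal
(4,2): no bracket -> illegal
(4,6): flips 2 -> legal
(5,3): no bracket -> illegal
(5,4): no bracket -> illegal
(5,6): flips 2 -> legal
(5,7): no bracket -> illegal
(6,4): no bracket -> illegal
(6,5): no bracket -> illegal
(6,7): no bracket -> illegal
(7,5): no bracket -> illegal
(7,6): no bracket -> illegal

Answer: (0,1) (2,1) (2,5) (4,6) (5,6)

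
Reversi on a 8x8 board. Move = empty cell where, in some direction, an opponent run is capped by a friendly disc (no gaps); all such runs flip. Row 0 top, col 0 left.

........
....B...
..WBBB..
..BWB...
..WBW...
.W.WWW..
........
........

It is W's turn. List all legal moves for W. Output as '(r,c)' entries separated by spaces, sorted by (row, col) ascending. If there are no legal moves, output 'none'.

(0,3): no bracket -> illegal
(0,4): flips 3 -> legal
(0,5): no bracket -> illegal
(1,2): no bracket -> illegal
(1,3): flips 1 -> legal
(1,5): flips 1 -> legal
(1,6): no bracket -> illegal
(2,1): flips 2 -> legal
(2,6): flips 3 -> legal
(3,1): flips 1 -> legal
(3,5): flips 1 -> legal
(3,6): no bracket -> illegal
(4,1): no bracket -> illegal
(4,5): no bracket -> illegal
(5,2): no bracket -> illegal

Answer: (0,4) (1,3) (1,5) (2,1) (2,6) (3,1) (3,5)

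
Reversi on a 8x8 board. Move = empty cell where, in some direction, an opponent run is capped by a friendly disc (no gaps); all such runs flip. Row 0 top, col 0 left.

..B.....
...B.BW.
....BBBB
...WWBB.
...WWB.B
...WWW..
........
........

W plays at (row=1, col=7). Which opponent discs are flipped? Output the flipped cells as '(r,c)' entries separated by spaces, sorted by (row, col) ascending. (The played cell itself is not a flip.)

Dir NW: first cell '.' (not opp) -> no flip
Dir N: first cell '.' (not opp) -> no flip
Dir NE: edge -> no flip
Dir W: first cell 'W' (not opp) -> no flip
Dir E: edge -> no flip
Dir SW: opp run (2,6) (3,5) capped by W -> flip
Dir S: opp run (2,7), next='.' -> no flip
Dir SE: edge -> no flip

Answer: (2,6) (3,5)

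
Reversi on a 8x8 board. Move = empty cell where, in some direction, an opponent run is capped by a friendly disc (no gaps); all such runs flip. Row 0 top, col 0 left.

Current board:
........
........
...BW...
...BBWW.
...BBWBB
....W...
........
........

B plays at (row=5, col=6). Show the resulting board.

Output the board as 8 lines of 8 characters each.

Answer: ........
........
...BW...
...BBWW.
...BBBBB
....W.B.
........
........

Derivation:
Place B at (5,6); scan 8 dirs for brackets.
Dir NW: opp run (4,5) capped by B -> flip
Dir N: first cell 'B' (not opp) -> no flip
Dir NE: first cell 'B' (not opp) -> no flip
Dir W: first cell '.' (not opp) -> no flip
Dir E: first cell '.' (not opp) -> no flip
Dir SW: first cell '.' (not opp) -> no flip
Dir S: first cell '.' (not opp) -> no flip
Dir SE: first cell '.' (not opp) -> no flip
All flips: (4,5)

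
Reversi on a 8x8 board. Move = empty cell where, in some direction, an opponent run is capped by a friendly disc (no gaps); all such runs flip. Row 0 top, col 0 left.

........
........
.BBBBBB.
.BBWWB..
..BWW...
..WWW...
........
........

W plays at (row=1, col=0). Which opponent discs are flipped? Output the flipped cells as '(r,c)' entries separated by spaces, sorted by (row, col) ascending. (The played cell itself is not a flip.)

Dir NW: edge -> no flip
Dir N: first cell '.' (not opp) -> no flip
Dir NE: first cell '.' (not opp) -> no flip
Dir W: edge -> no flip
Dir E: first cell '.' (not opp) -> no flip
Dir SW: edge -> no flip
Dir S: first cell '.' (not opp) -> no flip
Dir SE: opp run (2,1) (3,2) capped by W -> flip

Answer: (2,1) (3,2)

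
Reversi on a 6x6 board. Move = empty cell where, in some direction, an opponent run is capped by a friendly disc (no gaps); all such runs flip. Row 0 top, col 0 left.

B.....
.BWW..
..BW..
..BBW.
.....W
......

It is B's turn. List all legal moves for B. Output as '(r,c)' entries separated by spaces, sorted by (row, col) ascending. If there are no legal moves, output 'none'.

(0,1): no bracket -> illegal
(0,2): flips 1 -> legal
(0,3): flips 2 -> legal
(0,4): flips 1 -> legal
(1,4): flips 3 -> legal
(2,1): no bracket -> illegal
(2,4): flips 1 -> legal
(2,5): no bracket -> illegal
(3,5): flips 1 -> legal
(4,3): no bracket -> illegal
(4,4): no bracket -> illegal
(5,4): no bracket -> illegal
(5,5): no bracket -> illegal

Answer: (0,2) (0,3) (0,4) (1,4) (2,4) (3,5)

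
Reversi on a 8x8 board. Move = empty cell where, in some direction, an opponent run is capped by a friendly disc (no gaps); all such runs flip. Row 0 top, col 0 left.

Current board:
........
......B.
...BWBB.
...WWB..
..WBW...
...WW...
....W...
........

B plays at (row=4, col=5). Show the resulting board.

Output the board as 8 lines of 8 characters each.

Answer: ........
......B.
...BWBB.
...WBB..
..WBBB..
...WW...
....W...
........

Derivation:
Place B at (4,5); scan 8 dirs for brackets.
Dir NW: opp run (3,4) capped by B -> flip
Dir N: first cell 'B' (not opp) -> no flip
Dir NE: first cell '.' (not opp) -> no flip
Dir W: opp run (4,4) capped by B -> flip
Dir E: first cell '.' (not opp) -> no flip
Dir SW: opp run (5,4), next='.' -> no flip
Dir S: first cell '.' (not opp) -> no flip
Dir SE: first cell '.' (not opp) -> no flip
All flips: (3,4) (4,4)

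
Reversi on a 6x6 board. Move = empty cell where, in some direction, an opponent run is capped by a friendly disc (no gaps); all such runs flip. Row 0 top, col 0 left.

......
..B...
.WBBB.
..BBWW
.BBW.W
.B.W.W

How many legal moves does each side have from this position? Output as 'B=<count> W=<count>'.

-- B to move --
(1,0): flips 1 -> legal
(1,1): no bracket -> illegal
(2,0): flips 1 -> legal
(2,5): no bracket -> illegal
(3,0): flips 1 -> legal
(3,1): no bracket -> illegal
(4,4): flips 2 -> legal
(5,2): no bracket -> illegal
(5,4): flips 1 -> legal
B mobility = 5
-- W to move --
(0,1): flips 2 -> legal
(0,2): no bracket -> illegal
(0,3): flips 1 -> legal
(1,1): no bracket -> illegal
(1,3): flips 3 -> legal
(1,4): flips 1 -> legal
(1,5): no bracket -> illegal
(2,5): flips 3 -> legal
(3,0): no bracket -> illegal
(3,1): flips 3 -> legal
(4,0): flips 2 -> legal
(4,4): no bracket -> illegal
(5,0): no bracket -> illegal
(5,2): no bracket -> illegal
W mobility = 7

Answer: B=5 W=7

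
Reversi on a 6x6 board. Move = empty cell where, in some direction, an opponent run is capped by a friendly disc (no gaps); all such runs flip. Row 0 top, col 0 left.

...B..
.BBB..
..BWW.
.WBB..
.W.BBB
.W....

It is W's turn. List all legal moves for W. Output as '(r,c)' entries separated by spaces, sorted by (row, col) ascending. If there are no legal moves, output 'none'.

(0,0): no bracket -> illegal
(0,1): flips 1 -> legal
(0,2): flips 1 -> legal
(0,4): flips 2 -> legal
(1,0): no bracket -> illegal
(1,4): no bracket -> illegal
(2,0): no bracket -> illegal
(2,1): flips 1 -> legal
(3,4): flips 2 -> legal
(3,5): no bracket -> illegal
(4,2): flips 1 -> legal
(5,2): no bracket -> illegal
(5,3): flips 2 -> legal
(5,4): no bracket -> illegal
(5,5): no bracket -> illegal

Answer: (0,1) (0,2) (0,4) (2,1) (3,4) (4,2) (5,3)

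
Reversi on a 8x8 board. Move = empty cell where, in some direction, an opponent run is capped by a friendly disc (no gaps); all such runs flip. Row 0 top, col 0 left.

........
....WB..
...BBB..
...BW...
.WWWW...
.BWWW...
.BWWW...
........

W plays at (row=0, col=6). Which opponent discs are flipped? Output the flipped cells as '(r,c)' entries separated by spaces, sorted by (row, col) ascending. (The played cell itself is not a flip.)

Answer: (1,5) (2,4) (3,3)

Derivation:
Dir NW: edge -> no flip
Dir N: edge -> no flip
Dir NE: edge -> no flip
Dir W: first cell '.' (not opp) -> no flip
Dir E: first cell '.' (not opp) -> no flip
Dir SW: opp run (1,5) (2,4) (3,3) capped by W -> flip
Dir S: first cell '.' (not opp) -> no flip
Dir SE: first cell '.' (not opp) -> no flip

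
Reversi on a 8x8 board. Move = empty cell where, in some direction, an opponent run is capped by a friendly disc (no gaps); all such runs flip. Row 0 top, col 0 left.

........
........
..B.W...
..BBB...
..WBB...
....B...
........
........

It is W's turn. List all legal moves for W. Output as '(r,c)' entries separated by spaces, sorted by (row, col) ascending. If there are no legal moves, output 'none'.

(1,1): no bracket -> illegal
(1,2): flips 2 -> legal
(1,3): no bracket -> illegal
(2,1): no bracket -> illegal
(2,3): no bracket -> illegal
(2,5): no bracket -> illegal
(3,1): no bracket -> illegal
(3,5): no bracket -> illegal
(4,1): no bracket -> illegal
(4,5): flips 2 -> legal
(5,2): no bracket -> illegal
(5,3): no bracket -> illegal
(5,5): no bracket -> illegal
(6,3): no bracket -> illegal
(6,4): flips 3 -> legal
(6,5): no bracket -> illegal

Answer: (1,2) (4,5) (6,4)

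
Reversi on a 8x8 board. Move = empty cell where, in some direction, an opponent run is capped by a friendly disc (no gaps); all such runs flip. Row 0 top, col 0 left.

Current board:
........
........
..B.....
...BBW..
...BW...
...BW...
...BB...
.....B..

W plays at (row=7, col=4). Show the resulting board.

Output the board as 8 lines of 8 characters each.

Place W at (7,4); scan 8 dirs for brackets.
Dir NW: opp run (6,3), next='.' -> no flip
Dir N: opp run (6,4) capped by W -> flip
Dir NE: first cell '.' (not opp) -> no flip
Dir W: first cell '.' (not opp) -> no flip
Dir E: opp run (7,5), next='.' -> no flip
Dir SW: edge -> no flip
Dir S: edge -> no flip
Dir SE: edge -> no flip
All flips: (6,4)

Answer: ........
........
..B.....
...BBW..
...BW...
...BW...
...BW...
....WB..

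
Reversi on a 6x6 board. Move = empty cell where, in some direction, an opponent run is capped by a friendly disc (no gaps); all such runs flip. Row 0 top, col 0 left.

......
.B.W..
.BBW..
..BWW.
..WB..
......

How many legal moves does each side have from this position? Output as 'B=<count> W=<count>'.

Answer: B=9 W=8

Derivation:
-- B to move --
(0,2): no bracket -> illegal
(0,3): flips 3 -> legal
(0,4): flips 1 -> legal
(1,2): no bracket -> illegal
(1,4): flips 1 -> legal
(2,4): flips 1 -> legal
(2,5): flips 1 -> legal
(3,1): no bracket -> illegal
(3,5): flips 2 -> legal
(4,1): flips 1 -> legal
(4,4): flips 1 -> legal
(4,5): no bracket -> illegal
(5,1): no bracket -> illegal
(5,2): flips 1 -> legal
(5,3): no bracket -> illegal
B mobility = 9
-- W to move --
(0,0): flips 2 -> legal
(0,1): no bracket -> illegal
(0,2): no bracket -> illegal
(1,0): no bracket -> illegal
(1,2): flips 2 -> legal
(2,0): flips 2 -> legal
(3,0): no bracket -> illegal
(3,1): flips 2 -> legal
(4,1): flips 1 -> legal
(4,4): flips 1 -> legal
(5,2): flips 1 -> legal
(5,3): flips 1 -> legal
(5,4): no bracket -> illegal
W mobility = 8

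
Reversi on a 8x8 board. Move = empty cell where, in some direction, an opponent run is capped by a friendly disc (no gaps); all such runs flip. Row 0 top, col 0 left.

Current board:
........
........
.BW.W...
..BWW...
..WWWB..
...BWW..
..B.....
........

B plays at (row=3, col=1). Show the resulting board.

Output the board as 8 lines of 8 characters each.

Answer: ........
........
.BW.W...
.BBWW...
..BWWB..
...BWW..
..B.....
........

Derivation:
Place B at (3,1); scan 8 dirs for brackets.
Dir NW: first cell '.' (not opp) -> no flip
Dir N: first cell 'B' (not opp) -> no flip
Dir NE: opp run (2,2), next='.' -> no flip
Dir W: first cell '.' (not opp) -> no flip
Dir E: first cell 'B' (not opp) -> no flip
Dir SW: first cell '.' (not opp) -> no flip
Dir S: first cell '.' (not opp) -> no flip
Dir SE: opp run (4,2) capped by B -> flip
All flips: (4,2)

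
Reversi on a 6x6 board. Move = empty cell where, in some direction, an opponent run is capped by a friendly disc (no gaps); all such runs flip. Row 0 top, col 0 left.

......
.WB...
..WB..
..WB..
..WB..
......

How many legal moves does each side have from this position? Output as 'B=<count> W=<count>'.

Answer: B=7 W=7

Derivation:
-- B to move --
(0,0): flips 2 -> legal
(0,1): no bracket -> illegal
(0,2): no bracket -> illegal
(1,0): flips 1 -> legal
(1,3): no bracket -> illegal
(2,0): no bracket -> illegal
(2,1): flips 2 -> legal
(3,1): flips 1 -> legal
(4,1): flips 2 -> legal
(5,1): flips 1 -> legal
(5,2): flips 3 -> legal
(5,3): no bracket -> illegal
B mobility = 7
-- W to move --
(0,1): no bracket -> illegal
(0,2): flips 1 -> legal
(0,3): no bracket -> illegal
(1,3): flips 1 -> legal
(1,4): flips 1 -> legal
(2,1): no bracket -> illegal
(2,4): flips 2 -> legal
(3,4): flips 1 -> legal
(4,4): flips 2 -> legal
(5,2): no bracket -> illegal
(5,3): no bracket -> illegal
(5,4): flips 1 -> legal
W mobility = 7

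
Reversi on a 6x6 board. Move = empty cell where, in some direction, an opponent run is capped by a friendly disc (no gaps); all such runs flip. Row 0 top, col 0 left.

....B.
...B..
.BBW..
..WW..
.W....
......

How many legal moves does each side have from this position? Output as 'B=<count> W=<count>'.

Answer: B=4 W=5

Derivation:
-- B to move --
(1,2): no bracket -> illegal
(1,4): no bracket -> illegal
(2,4): flips 1 -> legal
(3,0): no bracket -> illegal
(3,1): no bracket -> illegal
(3,4): no bracket -> illegal
(4,0): no bracket -> illegal
(4,2): flips 1 -> legal
(4,3): flips 3 -> legal
(4,4): flips 1 -> legal
(5,0): no bracket -> illegal
(5,1): no bracket -> illegal
(5,2): no bracket -> illegal
B mobility = 4
-- W to move --
(0,2): no bracket -> illegal
(0,3): flips 1 -> legal
(0,5): no bracket -> illegal
(1,0): flips 1 -> legal
(1,1): flips 1 -> legal
(1,2): flips 1 -> legal
(1,4): no bracket -> illegal
(1,5): no bracket -> illegal
(2,0): flips 2 -> legal
(2,4): no bracket -> illegal
(3,0): no bracket -> illegal
(3,1): no bracket -> illegal
W mobility = 5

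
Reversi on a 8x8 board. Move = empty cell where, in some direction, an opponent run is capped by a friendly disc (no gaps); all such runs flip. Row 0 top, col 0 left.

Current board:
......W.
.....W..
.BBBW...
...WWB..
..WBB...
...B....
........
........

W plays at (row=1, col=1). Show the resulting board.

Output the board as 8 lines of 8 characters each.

Answer: ......W.
.W...W..
.BWBW...
...WWB..
..WBB...
...B....
........
........

Derivation:
Place W at (1,1); scan 8 dirs for brackets.
Dir NW: first cell '.' (not opp) -> no flip
Dir N: first cell '.' (not opp) -> no flip
Dir NE: first cell '.' (not opp) -> no flip
Dir W: first cell '.' (not opp) -> no flip
Dir E: first cell '.' (not opp) -> no flip
Dir SW: first cell '.' (not opp) -> no flip
Dir S: opp run (2,1), next='.' -> no flip
Dir SE: opp run (2,2) capped by W -> flip
All flips: (2,2)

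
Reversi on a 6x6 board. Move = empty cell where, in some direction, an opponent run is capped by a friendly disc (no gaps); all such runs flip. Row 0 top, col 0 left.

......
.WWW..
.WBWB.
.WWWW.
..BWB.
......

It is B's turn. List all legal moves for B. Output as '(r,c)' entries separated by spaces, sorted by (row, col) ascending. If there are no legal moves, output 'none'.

(0,0): flips 1 -> legal
(0,1): no bracket -> illegal
(0,2): flips 2 -> legal
(0,3): no bracket -> illegal
(0,4): flips 1 -> legal
(1,0): no bracket -> illegal
(1,4): no bracket -> illegal
(2,0): flips 2 -> legal
(2,5): no bracket -> illegal
(3,0): no bracket -> illegal
(3,5): no bracket -> illegal
(4,0): flips 1 -> legal
(4,1): no bracket -> illegal
(4,5): no bracket -> illegal
(5,2): no bracket -> illegal
(5,3): no bracket -> illegal
(5,4): no bracket -> illegal

Answer: (0,0) (0,2) (0,4) (2,0) (4,0)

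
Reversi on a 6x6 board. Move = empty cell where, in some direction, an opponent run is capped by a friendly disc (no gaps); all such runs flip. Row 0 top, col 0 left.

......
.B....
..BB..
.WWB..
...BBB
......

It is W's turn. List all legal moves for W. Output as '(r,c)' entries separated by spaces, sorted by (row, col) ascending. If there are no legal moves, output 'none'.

(0,0): no bracket -> illegal
(0,1): no bracket -> illegal
(0,2): no bracket -> illegal
(1,0): no bracket -> illegal
(1,2): flips 1 -> legal
(1,3): flips 1 -> legal
(1,4): flips 1 -> legal
(2,0): no bracket -> illegal
(2,1): no bracket -> illegal
(2,4): no bracket -> illegal
(3,4): flips 1 -> legal
(3,5): no bracket -> illegal
(4,2): no bracket -> illegal
(5,2): no bracket -> illegal
(5,3): no bracket -> illegal
(5,4): flips 1 -> legal
(5,5): no bracket -> illegal

Answer: (1,2) (1,3) (1,4) (3,4) (5,4)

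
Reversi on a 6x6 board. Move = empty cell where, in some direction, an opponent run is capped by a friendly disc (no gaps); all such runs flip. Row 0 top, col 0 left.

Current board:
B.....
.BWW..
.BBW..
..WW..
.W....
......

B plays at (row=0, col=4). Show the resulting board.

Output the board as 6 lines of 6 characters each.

Answer: B...B.
.BWB..
.BBW..
..WW..
.W....
......

Derivation:
Place B at (0,4); scan 8 dirs for brackets.
Dir NW: edge -> no flip
Dir N: edge -> no flip
Dir NE: edge -> no flip
Dir W: first cell '.' (not opp) -> no flip
Dir E: first cell '.' (not opp) -> no flip
Dir SW: opp run (1,3) capped by B -> flip
Dir S: first cell '.' (not opp) -> no flip
Dir SE: first cell '.' (not opp) -> no flip
All flips: (1,3)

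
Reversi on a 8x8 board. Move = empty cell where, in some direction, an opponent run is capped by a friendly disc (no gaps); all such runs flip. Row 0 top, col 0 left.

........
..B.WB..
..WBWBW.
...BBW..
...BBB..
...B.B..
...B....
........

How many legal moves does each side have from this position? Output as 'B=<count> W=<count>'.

Answer: B=11 W=12

Derivation:
-- B to move --
(0,3): flips 1 -> legal
(0,4): flips 2 -> legal
(0,5): flips 1 -> legal
(1,1): flips 1 -> legal
(1,3): flips 1 -> legal
(1,6): no bracket -> illegal
(1,7): flips 2 -> legal
(2,1): flips 1 -> legal
(2,7): flips 1 -> legal
(3,1): no bracket -> illegal
(3,2): flips 1 -> legal
(3,6): flips 1 -> legal
(3,7): flips 1 -> legal
(4,6): no bracket -> illegal
B mobility = 11
-- W to move --
(0,1): no bracket -> illegal
(0,2): flips 1 -> legal
(0,3): no bracket -> illegal
(0,4): flips 1 -> legal
(0,5): flips 2 -> legal
(0,6): flips 1 -> legal
(1,1): no bracket -> illegal
(1,3): no bracket -> illegal
(1,6): flips 1 -> legal
(2,1): no bracket -> illegal
(3,2): flips 3 -> legal
(3,6): flips 1 -> legal
(4,2): flips 1 -> legal
(4,6): no bracket -> illegal
(5,2): no bracket -> illegal
(5,4): flips 2 -> legal
(5,6): no bracket -> illegal
(6,2): flips 2 -> legal
(6,4): no bracket -> illegal
(6,5): flips 2 -> legal
(6,6): flips 3 -> legal
(7,2): no bracket -> illegal
(7,3): no bracket -> illegal
(7,4): no bracket -> illegal
W mobility = 12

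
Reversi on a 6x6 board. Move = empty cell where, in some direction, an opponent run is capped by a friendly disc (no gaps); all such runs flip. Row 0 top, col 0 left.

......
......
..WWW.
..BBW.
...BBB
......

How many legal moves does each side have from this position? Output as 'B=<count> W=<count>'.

-- B to move --
(1,1): flips 1 -> legal
(1,2): flips 3 -> legal
(1,3): flips 1 -> legal
(1,4): flips 3 -> legal
(1,5): flips 1 -> legal
(2,1): no bracket -> illegal
(2,5): flips 1 -> legal
(3,1): no bracket -> illegal
(3,5): flips 1 -> legal
B mobility = 7
-- W to move --
(2,1): no bracket -> illegal
(3,1): flips 2 -> legal
(3,5): no bracket -> illegal
(4,1): flips 1 -> legal
(4,2): flips 2 -> legal
(5,2): flips 1 -> legal
(5,3): flips 2 -> legal
(5,4): flips 1 -> legal
(5,5): flips 2 -> legal
W mobility = 7

Answer: B=7 W=7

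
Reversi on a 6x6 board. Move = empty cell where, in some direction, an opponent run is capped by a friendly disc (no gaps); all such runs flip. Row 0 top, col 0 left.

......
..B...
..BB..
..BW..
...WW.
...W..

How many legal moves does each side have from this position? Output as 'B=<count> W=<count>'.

Answer: B=3 W=4

Derivation:
-- B to move --
(2,4): no bracket -> illegal
(3,4): flips 1 -> legal
(3,5): no bracket -> illegal
(4,2): no bracket -> illegal
(4,5): no bracket -> illegal
(5,2): no bracket -> illegal
(5,4): flips 1 -> legal
(5,5): flips 2 -> legal
B mobility = 3
-- W to move --
(0,1): no bracket -> illegal
(0,2): no bracket -> illegal
(0,3): no bracket -> illegal
(1,1): flips 1 -> legal
(1,3): flips 1 -> legal
(1,4): no bracket -> illegal
(2,1): flips 1 -> legal
(2,4): no bracket -> illegal
(3,1): flips 1 -> legal
(3,4): no bracket -> illegal
(4,1): no bracket -> illegal
(4,2): no bracket -> illegal
W mobility = 4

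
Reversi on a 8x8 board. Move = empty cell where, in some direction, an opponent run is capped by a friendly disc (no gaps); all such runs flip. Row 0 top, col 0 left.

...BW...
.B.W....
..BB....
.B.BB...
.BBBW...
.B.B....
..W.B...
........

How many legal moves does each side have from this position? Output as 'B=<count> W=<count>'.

-- B to move --
(0,2): no bracket -> illegal
(0,5): flips 1 -> legal
(1,2): no bracket -> illegal
(1,4): no bracket -> illegal
(1,5): no bracket -> illegal
(2,4): no bracket -> illegal
(3,5): flips 1 -> legal
(4,5): flips 1 -> legal
(5,2): no bracket -> illegal
(5,4): flips 1 -> legal
(5,5): flips 1 -> legal
(6,1): no bracket -> illegal
(6,3): no bracket -> illegal
(7,1): flips 1 -> legal
(7,2): no bracket -> illegal
(7,3): flips 1 -> legal
B mobility = 7
-- W to move --
(0,0): flips 3 -> legal
(0,1): no bracket -> illegal
(0,2): flips 1 -> legal
(1,0): no bracket -> illegal
(1,2): no bracket -> illegal
(1,4): no bracket -> illegal
(2,0): no bracket -> illegal
(2,1): no bracket -> illegal
(2,4): flips 1 -> legal
(2,5): no bracket -> illegal
(3,0): no bracket -> illegal
(3,2): no bracket -> illegal
(3,5): no bracket -> illegal
(4,0): flips 6 -> legal
(4,5): no bracket -> illegal
(5,0): no bracket -> illegal
(5,2): no bracket -> illegal
(5,4): no bracket -> illegal
(5,5): no bracket -> illegal
(6,0): no bracket -> illegal
(6,1): no bracket -> illegal
(6,3): flips 4 -> legal
(6,5): no bracket -> illegal
(7,3): no bracket -> illegal
(7,4): no bracket -> illegal
(7,5): no bracket -> illegal
W mobility = 5

Answer: B=7 W=5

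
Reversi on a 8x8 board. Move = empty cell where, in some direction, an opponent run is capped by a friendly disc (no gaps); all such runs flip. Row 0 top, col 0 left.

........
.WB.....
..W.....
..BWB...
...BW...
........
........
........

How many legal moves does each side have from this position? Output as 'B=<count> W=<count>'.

-- B to move --
(0,0): no bracket -> illegal
(0,1): no bracket -> illegal
(0,2): no bracket -> illegal
(1,0): flips 1 -> legal
(1,3): no bracket -> illegal
(2,0): no bracket -> illegal
(2,1): no bracket -> illegal
(2,3): flips 1 -> legal
(2,4): no bracket -> illegal
(3,1): no bracket -> illegal
(3,5): no bracket -> illegal
(4,2): no bracket -> illegal
(4,5): flips 1 -> legal
(5,3): no bracket -> illegal
(5,4): flips 1 -> legal
(5,5): no bracket -> illegal
B mobility = 4
-- W to move --
(0,1): no bracket -> illegal
(0,2): flips 1 -> legal
(0,3): no bracket -> illegal
(1,3): flips 1 -> legal
(2,1): no bracket -> illegal
(2,3): no bracket -> illegal
(2,4): flips 1 -> legal
(2,5): no bracket -> illegal
(3,1): flips 1 -> legal
(3,5): flips 1 -> legal
(4,1): no bracket -> illegal
(4,2): flips 2 -> legal
(4,5): no bracket -> illegal
(5,2): no bracket -> illegal
(5,3): flips 1 -> legal
(5,4): no bracket -> illegal
W mobility = 7

Answer: B=4 W=7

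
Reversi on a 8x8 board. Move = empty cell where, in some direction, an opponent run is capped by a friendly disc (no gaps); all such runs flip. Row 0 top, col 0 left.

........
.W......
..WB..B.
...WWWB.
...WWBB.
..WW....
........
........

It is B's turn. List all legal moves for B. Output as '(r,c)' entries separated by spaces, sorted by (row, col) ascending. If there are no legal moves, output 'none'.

Answer: (2,1) (2,4) (2,5) (3,2) (4,2) (6,2) (6,3)

Derivation:
(0,0): no bracket -> illegal
(0,1): no bracket -> illegal
(0,2): no bracket -> illegal
(1,0): no bracket -> illegal
(1,2): no bracket -> illegal
(1,3): no bracket -> illegal
(2,0): no bracket -> illegal
(2,1): flips 1 -> legal
(2,4): flips 1 -> legal
(2,5): flips 1 -> legal
(3,1): no bracket -> illegal
(3,2): flips 3 -> legal
(4,1): no bracket -> illegal
(4,2): flips 2 -> legal
(5,1): no bracket -> illegal
(5,4): no bracket -> illegal
(5,5): no bracket -> illegal
(6,1): no bracket -> illegal
(6,2): flips 3 -> legal
(6,3): flips 3 -> legal
(6,4): no bracket -> illegal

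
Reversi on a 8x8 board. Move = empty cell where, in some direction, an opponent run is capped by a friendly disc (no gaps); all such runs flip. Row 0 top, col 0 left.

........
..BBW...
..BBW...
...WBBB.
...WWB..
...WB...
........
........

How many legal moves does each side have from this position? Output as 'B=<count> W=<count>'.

Answer: B=10 W=12

Derivation:
-- B to move --
(0,3): no bracket -> illegal
(0,4): flips 2 -> legal
(0,5): flips 1 -> legal
(1,5): flips 1 -> legal
(2,5): flips 1 -> legal
(3,2): flips 2 -> legal
(4,2): flips 2 -> legal
(5,2): flips 2 -> legal
(5,5): flips 2 -> legal
(6,2): flips 2 -> legal
(6,3): flips 3 -> legal
(6,4): no bracket -> illegal
B mobility = 10
-- W to move --
(0,1): no bracket -> illegal
(0,2): flips 1 -> legal
(0,3): flips 2 -> legal
(0,4): no bracket -> illegal
(1,1): flips 3 -> legal
(2,1): flips 2 -> legal
(2,5): flips 1 -> legal
(2,6): flips 1 -> legal
(2,7): no bracket -> illegal
(3,1): no bracket -> illegal
(3,2): flips 1 -> legal
(3,7): flips 3 -> legal
(4,6): flips 2 -> legal
(4,7): no bracket -> illegal
(5,5): flips 1 -> legal
(5,6): no bracket -> illegal
(6,3): no bracket -> illegal
(6,4): flips 1 -> legal
(6,5): flips 1 -> legal
W mobility = 12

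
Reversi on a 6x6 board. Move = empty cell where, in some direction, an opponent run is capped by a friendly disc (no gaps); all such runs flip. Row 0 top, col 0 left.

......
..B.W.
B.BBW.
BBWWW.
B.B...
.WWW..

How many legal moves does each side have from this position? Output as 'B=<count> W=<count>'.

Answer: B=8 W=5

Derivation:
-- B to move --
(0,3): no bracket -> illegal
(0,4): no bracket -> illegal
(0,5): flips 1 -> legal
(1,3): no bracket -> illegal
(1,5): flips 2 -> legal
(2,1): no bracket -> illegal
(2,5): flips 1 -> legal
(3,5): flips 3 -> legal
(4,1): flips 1 -> legal
(4,3): flips 1 -> legal
(4,4): flips 1 -> legal
(4,5): flips 1 -> legal
(5,0): no bracket -> illegal
(5,4): no bracket -> illegal
B mobility = 8
-- W to move --
(0,1): flips 2 -> legal
(0,2): flips 2 -> legal
(0,3): no bracket -> illegal
(1,0): no bracket -> illegal
(1,1): flips 1 -> legal
(1,3): flips 1 -> legal
(2,1): flips 2 -> legal
(4,1): no bracket -> illegal
(4,3): no bracket -> illegal
(5,0): no bracket -> illegal
W mobility = 5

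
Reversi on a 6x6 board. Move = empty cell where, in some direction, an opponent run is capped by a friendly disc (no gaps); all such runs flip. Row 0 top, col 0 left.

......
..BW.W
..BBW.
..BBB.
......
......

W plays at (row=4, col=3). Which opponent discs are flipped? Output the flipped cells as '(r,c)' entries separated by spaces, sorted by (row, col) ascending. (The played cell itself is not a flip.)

Answer: (2,3) (3,3)

Derivation:
Dir NW: opp run (3,2), next='.' -> no flip
Dir N: opp run (3,3) (2,3) capped by W -> flip
Dir NE: opp run (3,4), next='.' -> no flip
Dir W: first cell '.' (not opp) -> no flip
Dir E: first cell '.' (not opp) -> no flip
Dir SW: first cell '.' (not opp) -> no flip
Dir S: first cell '.' (not opp) -> no flip
Dir SE: first cell '.' (not opp) -> no flip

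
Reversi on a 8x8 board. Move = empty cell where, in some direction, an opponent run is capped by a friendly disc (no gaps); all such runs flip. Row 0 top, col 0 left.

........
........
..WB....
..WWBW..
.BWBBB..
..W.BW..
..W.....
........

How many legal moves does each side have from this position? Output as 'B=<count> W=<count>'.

-- B to move --
(1,1): flips 2 -> legal
(1,2): no bracket -> illegal
(1,3): no bracket -> illegal
(2,1): flips 2 -> legal
(2,4): no bracket -> illegal
(2,5): flips 1 -> legal
(2,6): flips 1 -> legal
(3,1): flips 2 -> legal
(3,6): flips 1 -> legal
(4,6): no bracket -> illegal
(5,1): no bracket -> illegal
(5,3): no bracket -> illegal
(5,6): flips 1 -> legal
(6,1): flips 1 -> legal
(6,3): flips 1 -> legal
(6,4): no bracket -> illegal
(6,5): flips 1 -> legal
(6,6): flips 1 -> legal
(7,1): no bracket -> illegal
(7,2): no bracket -> illegal
(7,3): no bracket -> illegal
B mobility = 11
-- W to move --
(1,2): no bracket -> illegal
(1,3): flips 1 -> legal
(1,4): flips 1 -> legal
(2,4): flips 1 -> legal
(2,5): flips 2 -> legal
(3,0): flips 1 -> legal
(3,1): no bracket -> illegal
(3,6): no bracket -> illegal
(4,0): flips 1 -> legal
(4,6): flips 3 -> legal
(5,0): flips 1 -> legal
(5,1): no bracket -> illegal
(5,3): flips 3 -> legal
(5,6): no bracket -> illegal
(6,3): no bracket -> illegal
(6,4): no bracket -> illegal
(6,5): flips 2 -> legal
W mobility = 10

Answer: B=11 W=10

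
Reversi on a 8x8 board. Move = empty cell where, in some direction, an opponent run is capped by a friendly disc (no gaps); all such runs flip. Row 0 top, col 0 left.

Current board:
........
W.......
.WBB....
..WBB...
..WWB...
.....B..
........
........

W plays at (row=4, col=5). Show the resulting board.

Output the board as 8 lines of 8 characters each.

Answer: ........
W.......
.WBB....
..WBB...
..WWWW..
.....B..
........
........

Derivation:
Place W at (4,5); scan 8 dirs for brackets.
Dir NW: opp run (3,4) (2,3), next='.' -> no flip
Dir N: first cell '.' (not opp) -> no flip
Dir NE: first cell '.' (not opp) -> no flip
Dir W: opp run (4,4) capped by W -> flip
Dir E: first cell '.' (not opp) -> no flip
Dir SW: first cell '.' (not opp) -> no flip
Dir S: opp run (5,5), next='.' -> no flip
Dir SE: first cell '.' (not opp) -> no flip
All flips: (4,4)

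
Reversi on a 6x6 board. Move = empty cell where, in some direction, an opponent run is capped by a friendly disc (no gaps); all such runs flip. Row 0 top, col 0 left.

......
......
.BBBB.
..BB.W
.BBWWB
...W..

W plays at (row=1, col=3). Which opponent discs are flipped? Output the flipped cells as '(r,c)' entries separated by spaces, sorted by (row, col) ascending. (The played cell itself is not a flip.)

Answer: (2,3) (2,4) (3,3)

Derivation:
Dir NW: first cell '.' (not opp) -> no flip
Dir N: first cell '.' (not opp) -> no flip
Dir NE: first cell '.' (not opp) -> no flip
Dir W: first cell '.' (not opp) -> no flip
Dir E: first cell '.' (not opp) -> no flip
Dir SW: opp run (2,2), next='.' -> no flip
Dir S: opp run (2,3) (3,3) capped by W -> flip
Dir SE: opp run (2,4) capped by W -> flip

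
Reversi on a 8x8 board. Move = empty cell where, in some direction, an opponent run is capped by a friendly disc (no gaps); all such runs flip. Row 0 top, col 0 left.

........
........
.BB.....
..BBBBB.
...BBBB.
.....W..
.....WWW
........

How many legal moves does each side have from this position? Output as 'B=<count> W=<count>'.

Answer: B=3 W=3

Derivation:
-- B to move --
(5,4): no bracket -> illegal
(5,6): no bracket -> illegal
(5,7): no bracket -> illegal
(6,4): flips 1 -> legal
(7,4): no bracket -> illegal
(7,5): flips 2 -> legal
(7,6): no bracket -> illegal
(7,7): flips 2 -> legal
B mobility = 3
-- W to move --
(1,0): no bracket -> illegal
(1,1): flips 3 -> legal
(1,2): no bracket -> illegal
(1,3): no bracket -> illegal
(2,0): no bracket -> illegal
(2,3): no bracket -> illegal
(2,4): no bracket -> illegal
(2,5): flips 2 -> legal
(2,6): no bracket -> illegal
(2,7): no bracket -> illegal
(3,0): no bracket -> illegal
(3,1): no bracket -> illegal
(3,7): flips 1 -> legal
(4,1): no bracket -> illegal
(4,2): no bracket -> illegal
(4,7): no bracket -> illegal
(5,2): no bracket -> illegal
(5,3): no bracket -> illegal
(5,4): no bracket -> illegal
(5,6): no bracket -> illegal
(5,7): no bracket -> illegal
W mobility = 3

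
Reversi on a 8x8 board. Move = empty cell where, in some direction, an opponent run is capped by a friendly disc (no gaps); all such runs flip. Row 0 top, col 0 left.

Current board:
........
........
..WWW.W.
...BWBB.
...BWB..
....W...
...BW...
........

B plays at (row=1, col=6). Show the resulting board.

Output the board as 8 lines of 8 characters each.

Place B at (1,6); scan 8 dirs for brackets.
Dir NW: first cell '.' (not opp) -> no flip
Dir N: first cell '.' (not opp) -> no flip
Dir NE: first cell '.' (not opp) -> no flip
Dir W: first cell '.' (not opp) -> no flip
Dir E: first cell '.' (not opp) -> no flip
Dir SW: first cell '.' (not opp) -> no flip
Dir S: opp run (2,6) capped by B -> flip
Dir SE: first cell '.' (not opp) -> no flip
All flips: (2,6)

Answer: ........
......B.
..WWW.B.
...BWBB.
...BWB..
....W...
...BW...
........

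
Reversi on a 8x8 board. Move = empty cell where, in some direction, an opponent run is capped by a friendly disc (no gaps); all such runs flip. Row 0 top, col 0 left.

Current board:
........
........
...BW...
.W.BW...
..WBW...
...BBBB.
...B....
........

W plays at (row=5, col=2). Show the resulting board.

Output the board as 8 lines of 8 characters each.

Answer: ........
........
...BW...
.W.BW...
..WWW...
..WBBBB.
...B....
........

Derivation:
Place W at (5,2); scan 8 dirs for brackets.
Dir NW: first cell '.' (not opp) -> no flip
Dir N: first cell 'W' (not opp) -> no flip
Dir NE: opp run (4,3) capped by W -> flip
Dir W: first cell '.' (not opp) -> no flip
Dir E: opp run (5,3) (5,4) (5,5) (5,6), next='.' -> no flip
Dir SW: first cell '.' (not opp) -> no flip
Dir S: first cell '.' (not opp) -> no flip
Dir SE: opp run (6,3), next='.' -> no flip
All flips: (4,3)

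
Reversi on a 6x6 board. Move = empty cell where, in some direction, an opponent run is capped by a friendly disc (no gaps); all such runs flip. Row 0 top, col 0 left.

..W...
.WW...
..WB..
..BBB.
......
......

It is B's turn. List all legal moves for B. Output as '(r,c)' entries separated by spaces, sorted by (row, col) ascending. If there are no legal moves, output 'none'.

(0,0): flips 2 -> legal
(0,1): flips 1 -> legal
(0,3): no bracket -> illegal
(1,0): no bracket -> illegal
(1,3): no bracket -> illegal
(2,0): no bracket -> illegal
(2,1): flips 1 -> legal
(3,1): no bracket -> illegal

Answer: (0,0) (0,1) (2,1)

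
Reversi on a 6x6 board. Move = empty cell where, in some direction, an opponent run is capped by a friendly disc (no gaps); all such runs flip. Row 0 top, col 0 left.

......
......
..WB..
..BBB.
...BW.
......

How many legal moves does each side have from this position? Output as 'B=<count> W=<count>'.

-- B to move --
(1,1): flips 1 -> legal
(1,2): flips 1 -> legal
(1,3): no bracket -> illegal
(2,1): flips 1 -> legal
(3,1): no bracket -> illegal
(3,5): no bracket -> illegal
(4,5): flips 1 -> legal
(5,3): no bracket -> illegal
(5,4): flips 1 -> legal
(5,5): flips 1 -> legal
B mobility = 6
-- W to move --
(1,2): no bracket -> illegal
(1,3): no bracket -> illegal
(1,4): no bracket -> illegal
(2,1): no bracket -> illegal
(2,4): flips 2 -> legal
(2,5): no bracket -> illegal
(3,1): no bracket -> illegal
(3,5): no bracket -> illegal
(4,1): no bracket -> illegal
(4,2): flips 2 -> legal
(4,5): no bracket -> illegal
(5,2): no bracket -> illegal
(5,3): no bracket -> illegal
(5,4): no bracket -> illegal
W mobility = 2

Answer: B=6 W=2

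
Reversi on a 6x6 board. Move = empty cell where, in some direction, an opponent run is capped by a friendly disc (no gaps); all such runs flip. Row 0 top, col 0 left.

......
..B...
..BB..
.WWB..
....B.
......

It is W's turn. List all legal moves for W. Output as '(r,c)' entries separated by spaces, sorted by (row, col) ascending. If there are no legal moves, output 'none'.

(0,1): no bracket -> illegal
(0,2): flips 2 -> legal
(0,3): no bracket -> illegal
(1,1): no bracket -> illegal
(1,3): flips 1 -> legal
(1,4): flips 1 -> legal
(2,1): no bracket -> illegal
(2,4): no bracket -> illegal
(3,4): flips 1 -> legal
(3,5): no bracket -> illegal
(4,2): no bracket -> illegal
(4,3): no bracket -> illegal
(4,5): no bracket -> illegal
(5,3): no bracket -> illegal
(5,4): no bracket -> illegal
(5,5): no bracket -> illegal

Answer: (0,2) (1,3) (1,4) (3,4)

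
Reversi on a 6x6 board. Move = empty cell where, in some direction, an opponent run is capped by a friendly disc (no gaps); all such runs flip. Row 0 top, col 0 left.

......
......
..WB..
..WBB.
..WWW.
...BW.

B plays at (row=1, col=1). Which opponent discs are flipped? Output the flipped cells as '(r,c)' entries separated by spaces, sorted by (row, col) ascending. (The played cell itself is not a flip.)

Answer: (2,2)

Derivation:
Dir NW: first cell '.' (not opp) -> no flip
Dir N: first cell '.' (not opp) -> no flip
Dir NE: first cell '.' (not opp) -> no flip
Dir W: first cell '.' (not opp) -> no flip
Dir E: first cell '.' (not opp) -> no flip
Dir SW: first cell '.' (not opp) -> no flip
Dir S: first cell '.' (not opp) -> no flip
Dir SE: opp run (2,2) capped by B -> flip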